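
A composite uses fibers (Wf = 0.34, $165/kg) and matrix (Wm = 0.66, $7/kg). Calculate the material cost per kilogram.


Cost = cost_f*Wf + cost_m*Wm = 165*0.34 + 7*0.66 = $60.72/kg

$60.72/kg


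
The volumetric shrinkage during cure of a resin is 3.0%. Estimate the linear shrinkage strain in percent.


Linear shrinkage ≈ vol_shrink/3 = 3.0/3 = 1.0%

1.0%


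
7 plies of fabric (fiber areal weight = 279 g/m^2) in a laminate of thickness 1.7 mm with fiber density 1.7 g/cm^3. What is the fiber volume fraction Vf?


Vf = n * FAW / (rho_f * h * 1000) = 7 * 279 / (1.7 * 1.7 * 1000) = 0.6758

0.6758


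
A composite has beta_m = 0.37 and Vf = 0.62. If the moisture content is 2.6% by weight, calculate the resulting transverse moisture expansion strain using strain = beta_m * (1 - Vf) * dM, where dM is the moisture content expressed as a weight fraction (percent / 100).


dM = 2.6/100 = 0.026
strain = beta_m * (1-Vf) * dM = 0.37 * 0.38 * 0.026 = 0.0036556

0.0036556


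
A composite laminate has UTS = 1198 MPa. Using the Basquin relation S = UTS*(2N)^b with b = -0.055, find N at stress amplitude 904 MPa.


N = 0.5 * (S/UTS)^(1/b) = 0.5 * (904/1198)^(1/-0.055) = 83.6364 cycles

83.6364 cycles


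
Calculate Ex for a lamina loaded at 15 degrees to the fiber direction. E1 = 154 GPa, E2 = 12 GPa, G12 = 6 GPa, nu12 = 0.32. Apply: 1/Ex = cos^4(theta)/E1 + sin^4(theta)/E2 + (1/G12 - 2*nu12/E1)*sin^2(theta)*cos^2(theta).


cos^4(15) = 0.870513, sin^4(15) = 0.004487, sin^2(15)*cos^2(15) = 0.0625
1/G12 - 2*nu12/E1 = 1/6 - 2*0.32/154 = 0.162511 GPa^-1
1/Ex = 0.870513/154 + 0.004487/12 + 0.162511*0.0625 = 0.0161835 GPa^-1
Ex = 61.79 GPa

61.79 GPa


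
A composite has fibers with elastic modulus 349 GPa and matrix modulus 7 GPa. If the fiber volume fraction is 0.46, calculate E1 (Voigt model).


E1 = Ef*Vf + Em*(1-Vf) = 349*0.46 + 7*0.54 = 164.32 GPa

164.32 GPa


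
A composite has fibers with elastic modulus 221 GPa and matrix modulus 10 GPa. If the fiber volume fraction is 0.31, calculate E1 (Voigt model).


E1 = Ef*Vf + Em*(1-Vf) = 221*0.31 + 10*0.69 = 75.41 GPa

75.41 GPa


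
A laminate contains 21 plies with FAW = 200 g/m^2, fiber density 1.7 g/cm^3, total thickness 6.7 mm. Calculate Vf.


Vf = n * FAW / (rho_f * h * 1000) = 21 * 200 / (1.7 * 6.7 * 1000) = 0.3687

0.3687


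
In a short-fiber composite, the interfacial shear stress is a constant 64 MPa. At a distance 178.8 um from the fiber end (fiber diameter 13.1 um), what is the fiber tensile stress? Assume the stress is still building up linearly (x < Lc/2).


Force balance: sigma_f * (pi*d^2/4) = tau * (pi*d) * x  ->  sigma_f = 4 * tau * x / d
sigma_f = 4 * 64 * 178.8 / 13.1 = 3494.1 MPa

3494.1 MPa


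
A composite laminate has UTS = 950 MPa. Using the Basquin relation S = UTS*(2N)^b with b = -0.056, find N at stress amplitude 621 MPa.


N = 0.5 * (S/UTS)^(1/b) = 0.5 * (621/950)^(1/-0.056) = 990.7637 cycles

990.7637 cycles


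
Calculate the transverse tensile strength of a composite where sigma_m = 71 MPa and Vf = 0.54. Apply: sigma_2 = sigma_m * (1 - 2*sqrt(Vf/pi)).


factor = 1 - 2*sqrt(0.54/pi) = 0.1708
sigma_2 = 71 * 0.1708 = 12.13 MPa

12.13 MPa


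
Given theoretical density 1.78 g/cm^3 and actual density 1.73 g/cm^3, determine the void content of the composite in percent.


Void% = (rho_theo - rho_actual)/rho_theo * 100 = (1.78 - 1.73)/1.78 * 100 = 2.81%

2.81%


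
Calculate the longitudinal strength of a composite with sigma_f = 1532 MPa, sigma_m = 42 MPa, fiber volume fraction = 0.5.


sigma_1 = sigma_f*Vf + sigma_m*(1-Vf) = 1532*0.5 + 42*0.5 = 787.0 MPa

787.0 MPa


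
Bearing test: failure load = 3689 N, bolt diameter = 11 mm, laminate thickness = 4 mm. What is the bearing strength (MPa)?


sigma_br = F/(d*h) = 3689/(11*4) = 83.8 MPa

83.8 MPa


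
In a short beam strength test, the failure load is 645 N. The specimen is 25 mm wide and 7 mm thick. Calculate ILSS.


ILSS = 3F/(4bh) = 3*645/(4*25*7) = 2.76 MPa

2.76 MPa


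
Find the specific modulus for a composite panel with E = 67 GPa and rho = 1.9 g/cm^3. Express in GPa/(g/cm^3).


Specific stiffness = E/rho = 67/1.9 = 35.3 GPa/(g/cm^3)

35.3 GPa/(g/cm^3)


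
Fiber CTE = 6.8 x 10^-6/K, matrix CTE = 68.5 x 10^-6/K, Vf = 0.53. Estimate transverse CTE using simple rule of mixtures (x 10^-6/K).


alpha_2 = alpha_f*Vf + alpha_m*(1-Vf) = 6.8*0.53 + 68.5*0.47 = 35.8 x 10^-6/K

35.8 x 10^-6/K


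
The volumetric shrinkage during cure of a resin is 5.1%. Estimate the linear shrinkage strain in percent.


Linear shrinkage ≈ vol_shrink/3 = 5.1/3 = 1.7%

1.7%


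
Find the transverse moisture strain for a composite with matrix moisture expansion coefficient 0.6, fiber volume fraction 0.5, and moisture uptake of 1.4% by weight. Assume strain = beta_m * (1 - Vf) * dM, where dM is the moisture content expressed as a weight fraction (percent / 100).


dM = 1.4/100 = 0.014
strain = beta_m * (1-Vf) * dM = 0.6 * 0.5 * 0.014 = 0.0042

0.0042


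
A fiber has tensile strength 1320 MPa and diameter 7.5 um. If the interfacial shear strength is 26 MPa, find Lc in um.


Lc = sigma_f * d / (2 * tau_i) = 1320 * 7.5 / (2 * 26) = 190.4 um

190.4 um


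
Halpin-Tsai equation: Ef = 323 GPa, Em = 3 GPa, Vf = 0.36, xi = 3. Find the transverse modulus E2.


eta = (Ef/Em - 1)/(Ef/Em + xi) = (107.6667 - 1)/(107.6667 + 3) = 0.9639
E2 = Em*(1+xi*eta*Vf)/(1-eta*Vf) = 9.38 GPa

9.38 GPa


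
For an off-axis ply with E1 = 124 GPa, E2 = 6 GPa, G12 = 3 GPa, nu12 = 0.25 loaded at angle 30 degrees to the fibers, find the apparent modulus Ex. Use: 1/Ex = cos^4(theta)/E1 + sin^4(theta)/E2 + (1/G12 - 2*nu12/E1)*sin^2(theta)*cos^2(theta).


cos^4(30) = 0.5625, sin^4(30) = 0.0625, sin^2(30)*cos^2(30) = 0.1875
1/G12 - 2*nu12/E1 = 1/3 - 2*0.25/124 = 0.329301 GPa^-1
1/Ex = 0.5625/124 + 0.0625/6 + 0.329301*0.1875 = 0.0766969 GPa^-1
Ex = 13.04 GPa

13.04 GPa


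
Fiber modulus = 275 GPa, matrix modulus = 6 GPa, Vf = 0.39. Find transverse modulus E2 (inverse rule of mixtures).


1/E2 = Vf/Ef + (1-Vf)/Em = 0.39/275 + 0.61/6
E2 = 9.7 GPa

9.7 GPa


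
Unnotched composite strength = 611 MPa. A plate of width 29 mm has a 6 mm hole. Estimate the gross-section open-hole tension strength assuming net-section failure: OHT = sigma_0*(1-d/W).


OHT = sigma_0*(1-d/W) = 611*(1-6/29) = 484.6 MPa

484.6 MPa


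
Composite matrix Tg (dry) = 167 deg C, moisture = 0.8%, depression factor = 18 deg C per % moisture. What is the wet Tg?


Tg_wet = Tg_dry - k*moisture = 167 - 18*0.8 = 152.6 deg C

152.6 deg C


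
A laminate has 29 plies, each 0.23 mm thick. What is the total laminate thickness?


h = n * t_ply = 29 * 0.23 = 6.67 mm

6.67 mm


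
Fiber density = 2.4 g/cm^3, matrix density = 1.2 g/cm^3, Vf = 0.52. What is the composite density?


rho_c = rho_f*Vf + rho_m*(1-Vf) = 2.4*0.52 + 1.2*0.48 = 1.824 g/cm^3

1.824 g/cm^3


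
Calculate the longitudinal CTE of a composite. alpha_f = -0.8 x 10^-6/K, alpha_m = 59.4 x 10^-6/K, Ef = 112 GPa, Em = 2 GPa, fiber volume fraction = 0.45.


E1 = Ef*Vf + Em*(1-Vf) = 51.5
alpha_1 = (alpha_f*Ef*Vf + alpha_m*Em*(1-Vf))/E1 = 0.49 x 10^-6/K

0.49 x 10^-6/K


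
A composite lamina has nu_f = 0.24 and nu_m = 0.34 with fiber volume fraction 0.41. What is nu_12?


nu_12 = nu_f*Vf + nu_m*(1-Vf) = 0.24*0.41 + 0.34*0.59 = 0.299

0.299


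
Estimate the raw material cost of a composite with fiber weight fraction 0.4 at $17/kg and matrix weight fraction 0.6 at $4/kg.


Cost = cost_f*Wf + cost_m*Wm = 17*0.4 + 4*0.6 = $9.2/kg

$9.2/kg


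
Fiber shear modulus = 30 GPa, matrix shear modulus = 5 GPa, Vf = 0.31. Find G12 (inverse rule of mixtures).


1/G12 = Vf/Gf + (1-Vf)/Gm = 0.31/30 + 0.69/5
G12 = 6.74 GPa

6.74 GPa


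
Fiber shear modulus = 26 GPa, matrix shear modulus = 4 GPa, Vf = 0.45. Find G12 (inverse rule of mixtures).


1/G12 = Vf/Gf + (1-Vf)/Gm = 0.45/26 + 0.55/4
G12 = 6.46 GPa

6.46 GPa


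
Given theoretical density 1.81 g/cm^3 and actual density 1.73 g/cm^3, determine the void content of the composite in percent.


Void% = (rho_theo - rho_actual)/rho_theo * 100 = (1.81 - 1.73)/1.81 * 100 = 4.42%

4.42%


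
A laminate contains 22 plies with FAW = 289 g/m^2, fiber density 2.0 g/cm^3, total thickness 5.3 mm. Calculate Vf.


Vf = n * FAW / (rho_f * h * 1000) = 22 * 289 / (2.0 * 5.3 * 1000) = 0.5998

0.5998


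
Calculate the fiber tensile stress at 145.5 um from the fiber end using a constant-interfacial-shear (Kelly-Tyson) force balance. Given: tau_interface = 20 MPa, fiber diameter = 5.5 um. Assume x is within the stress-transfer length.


Force balance: sigma_f * (pi*d^2/4) = tau * (pi*d) * x  ->  sigma_f = 4 * tau * x / d
sigma_f = 4 * 20 * 145.5 / 5.5 = 2116.4 MPa

2116.4 MPa


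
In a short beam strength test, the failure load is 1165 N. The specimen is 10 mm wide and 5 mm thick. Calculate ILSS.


ILSS = 3F/(4bh) = 3*1165/(4*10*5) = 17.48 MPa

17.48 MPa


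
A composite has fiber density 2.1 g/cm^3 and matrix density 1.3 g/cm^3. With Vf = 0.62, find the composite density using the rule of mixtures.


rho_c = rho_f*Vf + rho_m*(1-Vf) = 2.1*0.62 + 1.3*0.38 = 1.796 g/cm^3

1.796 g/cm^3


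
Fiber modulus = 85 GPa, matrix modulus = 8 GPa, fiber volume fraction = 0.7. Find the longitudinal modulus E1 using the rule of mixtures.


E1 = Ef*Vf + Em*(1-Vf) = 85*0.7 + 8*0.3 = 61.9 GPa

61.9 GPa


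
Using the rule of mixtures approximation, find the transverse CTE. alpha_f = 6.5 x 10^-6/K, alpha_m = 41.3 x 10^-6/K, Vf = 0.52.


alpha_2 = alpha_f*Vf + alpha_m*(1-Vf) = 6.5*0.52 + 41.3*0.48 = 23.2 x 10^-6/K

23.2 x 10^-6/K


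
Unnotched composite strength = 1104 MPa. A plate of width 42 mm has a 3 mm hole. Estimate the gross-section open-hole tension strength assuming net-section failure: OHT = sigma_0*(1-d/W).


OHT = sigma_0*(1-d/W) = 1104*(1-3/42) = 1025.1 MPa

1025.1 MPa


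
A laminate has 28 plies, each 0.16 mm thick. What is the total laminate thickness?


h = n * t_ply = 28 * 0.16 = 4.48 mm

4.48 mm


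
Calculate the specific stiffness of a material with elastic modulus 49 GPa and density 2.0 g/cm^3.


Specific stiffness = E/rho = 49/2.0 = 24.5 GPa/(g/cm^3)

24.5 GPa/(g/cm^3)


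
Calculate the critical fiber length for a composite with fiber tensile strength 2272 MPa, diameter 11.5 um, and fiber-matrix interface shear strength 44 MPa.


Lc = sigma_f * d / (2 * tau_i) = 2272 * 11.5 / (2 * 44) = 296.9 um

296.9 um


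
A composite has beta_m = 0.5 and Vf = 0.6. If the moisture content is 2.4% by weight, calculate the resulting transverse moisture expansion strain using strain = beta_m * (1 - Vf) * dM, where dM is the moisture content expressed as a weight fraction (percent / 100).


dM = 2.4/100 = 0.024
strain = beta_m * (1-Vf) * dM = 0.5 * 0.4 * 0.024 = 0.0048

0.0048


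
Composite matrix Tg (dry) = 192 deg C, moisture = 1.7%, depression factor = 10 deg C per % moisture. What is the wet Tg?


Tg_wet = Tg_dry - k*moisture = 192 - 10*1.7 = 175.0 deg C

175.0 deg C


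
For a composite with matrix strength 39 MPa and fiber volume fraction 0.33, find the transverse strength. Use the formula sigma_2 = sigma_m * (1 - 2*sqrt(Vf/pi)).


factor = 1 - 2*sqrt(0.33/pi) = 0.3518
sigma_2 = 39 * 0.3518 = 13.72 MPa

13.72 MPa


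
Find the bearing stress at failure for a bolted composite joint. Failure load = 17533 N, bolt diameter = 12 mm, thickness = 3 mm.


sigma_br = F/(d*h) = 17533/(12*3) = 487.0 MPa

487.0 MPa


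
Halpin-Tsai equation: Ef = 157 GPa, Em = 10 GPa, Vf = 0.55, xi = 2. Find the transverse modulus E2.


eta = (Ef/Em - 1)/(Ef/Em + xi) = (15.7 - 1)/(15.7 + 2) = 0.8305
E2 = Em*(1+xi*eta*Vf)/(1-eta*Vf) = 35.23 GPa

35.23 GPa


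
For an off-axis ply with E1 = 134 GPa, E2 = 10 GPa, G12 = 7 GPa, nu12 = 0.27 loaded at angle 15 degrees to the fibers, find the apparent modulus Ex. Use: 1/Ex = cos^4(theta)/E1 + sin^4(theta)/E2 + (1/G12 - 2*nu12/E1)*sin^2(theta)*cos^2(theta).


cos^4(15) = 0.870513, sin^4(15) = 0.004487, sin^2(15)*cos^2(15) = 0.0625
1/G12 - 2*nu12/E1 = 1/7 - 2*0.27/134 = 0.138827 GPa^-1
1/Ex = 0.870513/134 + 0.004487/10 + 0.138827*0.0625 = 0.0156218 GPa^-1
Ex = 64.01 GPa

64.01 GPa


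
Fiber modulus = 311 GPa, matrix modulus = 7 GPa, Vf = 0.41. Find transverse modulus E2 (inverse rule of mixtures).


1/E2 = Vf/Ef + (1-Vf)/Em = 0.41/311 + 0.59/7
E2 = 11.68 GPa

11.68 GPa


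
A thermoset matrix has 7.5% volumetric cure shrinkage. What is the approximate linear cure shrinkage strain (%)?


Linear shrinkage ≈ vol_shrink/3 = 7.5/3 = 2.5%

2.5%


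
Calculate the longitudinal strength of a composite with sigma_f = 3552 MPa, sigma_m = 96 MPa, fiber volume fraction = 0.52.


sigma_1 = sigma_f*Vf + sigma_m*(1-Vf) = 3552*0.52 + 96*0.48 = 1893.1 MPa

1893.1 MPa


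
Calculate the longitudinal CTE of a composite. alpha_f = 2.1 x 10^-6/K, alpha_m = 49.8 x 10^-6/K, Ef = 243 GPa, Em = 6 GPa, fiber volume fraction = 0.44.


E1 = Ef*Vf + Em*(1-Vf) = 110.28
alpha_1 = (alpha_f*Ef*Vf + alpha_m*Em*(1-Vf))/E1 = 3.55 x 10^-6/K

3.55 x 10^-6/K


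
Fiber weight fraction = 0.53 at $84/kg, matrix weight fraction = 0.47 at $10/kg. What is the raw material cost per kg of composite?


Cost = cost_f*Wf + cost_m*Wm = 84*0.53 + 10*0.47 = $49.22/kg

$49.22/kg


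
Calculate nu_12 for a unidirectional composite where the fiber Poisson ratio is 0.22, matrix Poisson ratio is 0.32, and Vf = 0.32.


nu_12 = nu_f*Vf + nu_m*(1-Vf) = 0.22*0.32 + 0.32*0.68 = 0.288

0.288


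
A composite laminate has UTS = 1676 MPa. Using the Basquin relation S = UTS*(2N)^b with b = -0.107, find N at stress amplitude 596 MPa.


N = 0.5 * (S/UTS)^(1/b) = 0.5 * (596/1676)^(1/-0.107) = 7861.2404 cycles

7861.2404 cycles


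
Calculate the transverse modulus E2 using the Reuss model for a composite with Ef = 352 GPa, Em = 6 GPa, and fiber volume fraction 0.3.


1/E2 = Vf/Ef + (1-Vf)/Em = 0.3/352 + 0.7/6
E2 = 8.51 GPa

8.51 GPa


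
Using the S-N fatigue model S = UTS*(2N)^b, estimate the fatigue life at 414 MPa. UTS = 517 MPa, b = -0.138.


N = 0.5 * (S/UTS)^(1/b) = 0.5 * (414/517)^(1/-0.138) = 2.5013 cycles

2.5013 cycles


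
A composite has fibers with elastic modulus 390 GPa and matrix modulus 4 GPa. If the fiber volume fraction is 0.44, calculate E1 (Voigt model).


E1 = Ef*Vf + Em*(1-Vf) = 390*0.44 + 4*0.56 = 173.84 GPa

173.84 GPa


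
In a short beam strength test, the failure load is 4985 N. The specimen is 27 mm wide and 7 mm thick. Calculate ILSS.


ILSS = 3F/(4bh) = 3*4985/(4*27*7) = 19.78 MPa

19.78 MPa


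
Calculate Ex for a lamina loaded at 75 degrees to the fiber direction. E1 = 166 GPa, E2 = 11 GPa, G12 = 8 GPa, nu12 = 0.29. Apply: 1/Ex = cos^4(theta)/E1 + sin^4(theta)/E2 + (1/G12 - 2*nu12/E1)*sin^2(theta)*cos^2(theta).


cos^4(75) = 0.004487, sin^4(75) = 0.870513, sin^2(75)*cos^2(75) = 0.0625
1/G12 - 2*nu12/E1 = 1/8 - 2*0.29/166 = 0.121506 GPa^-1
1/Ex = 0.004487/166 + 0.870513/11 + 0.121506*0.0625 = 0.0867587 GPa^-1
Ex = 11.53 GPa

11.53 GPa


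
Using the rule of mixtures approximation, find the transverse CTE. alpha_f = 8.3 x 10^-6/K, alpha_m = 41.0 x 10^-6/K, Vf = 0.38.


alpha_2 = alpha_f*Vf + alpha_m*(1-Vf) = 8.3*0.38 + 41.0*0.62 = 28.6 x 10^-6/K

28.6 x 10^-6/K


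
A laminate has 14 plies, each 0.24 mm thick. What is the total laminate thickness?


h = n * t_ply = 14 * 0.24 = 3.36 mm

3.36 mm


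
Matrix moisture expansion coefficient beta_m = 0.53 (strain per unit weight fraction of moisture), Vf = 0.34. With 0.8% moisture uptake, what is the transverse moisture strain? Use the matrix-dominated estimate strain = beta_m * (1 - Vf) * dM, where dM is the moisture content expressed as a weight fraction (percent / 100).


dM = 0.8/100 = 0.008
strain = beta_m * (1-Vf) * dM = 0.53 * 0.66 * 0.008 = 0.0027984

0.0027984


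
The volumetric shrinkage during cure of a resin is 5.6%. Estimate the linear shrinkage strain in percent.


Linear shrinkage ≈ vol_shrink/3 = 5.6/3 = 1.867%

1.867%


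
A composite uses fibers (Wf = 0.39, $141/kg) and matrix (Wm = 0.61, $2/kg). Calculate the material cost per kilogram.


Cost = cost_f*Wf + cost_m*Wm = 141*0.39 + 2*0.61 = $56.21/kg

$56.21/kg


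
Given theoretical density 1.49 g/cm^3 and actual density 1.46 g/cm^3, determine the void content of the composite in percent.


Void% = (rho_theo - rho_actual)/rho_theo * 100 = (1.49 - 1.46)/1.49 * 100 = 2.01%

2.01%


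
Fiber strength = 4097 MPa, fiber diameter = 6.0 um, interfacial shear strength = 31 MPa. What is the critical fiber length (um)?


Lc = sigma_f * d / (2 * tau_i) = 4097 * 6.0 / (2 * 31) = 396.5 um

396.5 um


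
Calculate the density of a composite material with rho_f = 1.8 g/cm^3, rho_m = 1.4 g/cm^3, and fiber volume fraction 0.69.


rho_c = rho_f*Vf + rho_m*(1-Vf) = 1.8*0.69 + 1.4*0.31 = 1.676 g/cm^3

1.676 g/cm^3


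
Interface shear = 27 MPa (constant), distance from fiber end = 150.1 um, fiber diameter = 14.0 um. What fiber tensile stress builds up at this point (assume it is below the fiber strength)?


Force balance: sigma_f * (pi*d^2/4) = tau * (pi*d) * x  ->  sigma_f = 4 * tau * x / d
sigma_f = 4 * 27 * 150.1 / 14.0 = 1157.9 MPa

1157.9 MPa


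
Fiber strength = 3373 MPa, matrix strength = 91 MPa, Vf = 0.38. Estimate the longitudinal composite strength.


sigma_1 = sigma_f*Vf + sigma_m*(1-Vf) = 3373*0.38 + 91*0.62 = 1338.2 MPa

1338.2 MPa


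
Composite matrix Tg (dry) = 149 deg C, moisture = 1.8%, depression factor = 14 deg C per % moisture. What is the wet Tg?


Tg_wet = Tg_dry - k*moisture = 149 - 14*1.8 = 123.8 deg C

123.8 deg C


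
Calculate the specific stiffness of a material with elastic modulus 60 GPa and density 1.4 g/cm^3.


Specific stiffness = E/rho = 60/1.4 = 42.9 GPa/(g/cm^3)

42.9 GPa/(g/cm^3)


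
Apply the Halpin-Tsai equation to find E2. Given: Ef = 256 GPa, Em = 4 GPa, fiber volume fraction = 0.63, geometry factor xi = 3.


eta = (Ef/Em - 1)/(Ef/Em + xi) = (64.0 - 1)/(64.0 + 3) = 0.9403
E2 = Em*(1+xi*eta*Vf)/(1-eta*Vf) = 27.25 GPa

27.25 GPa


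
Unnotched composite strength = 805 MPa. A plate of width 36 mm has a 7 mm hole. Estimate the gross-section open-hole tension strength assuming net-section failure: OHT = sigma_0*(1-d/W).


OHT = sigma_0*(1-d/W) = 805*(1-7/36) = 648.5 MPa

648.5 MPa


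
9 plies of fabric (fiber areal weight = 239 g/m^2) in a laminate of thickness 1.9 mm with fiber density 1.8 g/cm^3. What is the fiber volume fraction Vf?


Vf = n * FAW / (rho_f * h * 1000) = 9 * 239 / (1.8 * 1.9 * 1000) = 0.6289

0.6289


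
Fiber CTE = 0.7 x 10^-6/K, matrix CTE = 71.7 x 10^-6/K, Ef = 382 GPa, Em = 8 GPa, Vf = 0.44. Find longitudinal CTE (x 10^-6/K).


E1 = Ef*Vf + Em*(1-Vf) = 172.56
alpha_1 = (alpha_f*Ef*Vf + alpha_m*Em*(1-Vf))/E1 = 2.54 x 10^-6/K

2.54 x 10^-6/K


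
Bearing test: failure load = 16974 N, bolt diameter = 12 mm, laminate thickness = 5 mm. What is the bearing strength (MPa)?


sigma_br = F/(d*h) = 16974/(12*5) = 282.9 MPa

282.9 MPa


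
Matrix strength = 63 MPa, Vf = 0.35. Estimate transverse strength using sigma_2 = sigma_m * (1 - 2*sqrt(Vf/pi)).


factor = 1 - 2*sqrt(0.35/pi) = 0.3324
sigma_2 = 63 * 0.3324 = 20.94 MPa

20.94 MPa


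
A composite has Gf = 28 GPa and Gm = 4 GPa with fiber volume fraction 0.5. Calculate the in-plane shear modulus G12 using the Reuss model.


1/G12 = Vf/Gf + (1-Vf)/Gm = 0.5/28 + 0.5/4
G12 = 7.0 GPa

7.0 GPa


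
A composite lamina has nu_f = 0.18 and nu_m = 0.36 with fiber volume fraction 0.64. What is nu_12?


nu_12 = nu_f*Vf + nu_m*(1-Vf) = 0.18*0.64 + 0.36*0.36 = 0.2448

0.2448


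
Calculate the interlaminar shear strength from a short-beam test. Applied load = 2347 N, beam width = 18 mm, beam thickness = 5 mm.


ILSS = 3F/(4bh) = 3*2347/(4*18*5) = 19.56 MPa

19.56 MPa


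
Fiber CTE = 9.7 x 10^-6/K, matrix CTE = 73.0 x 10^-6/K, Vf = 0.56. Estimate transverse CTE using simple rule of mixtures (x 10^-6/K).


alpha_2 = alpha_f*Vf + alpha_m*(1-Vf) = 9.7*0.56 + 73.0*0.44 = 37.6 x 10^-6/K

37.6 x 10^-6/K


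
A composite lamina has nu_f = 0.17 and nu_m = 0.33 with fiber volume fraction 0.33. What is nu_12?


nu_12 = nu_f*Vf + nu_m*(1-Vf) = 0.17*0.33 + 0.33*0.67 = 0.2772

0.2772


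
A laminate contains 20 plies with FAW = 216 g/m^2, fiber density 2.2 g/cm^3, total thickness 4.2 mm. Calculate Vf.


Vf = n * FAW / (rho_f * h * 1000) = 20 * 216 / (2.2 * 4.2 * 1000) = 0.4675

0.4675


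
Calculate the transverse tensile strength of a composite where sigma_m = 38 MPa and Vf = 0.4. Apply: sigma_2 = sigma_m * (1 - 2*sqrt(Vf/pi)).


factor = 1 - 2*sqrt(0.4/pi) = 0.2864
sigma_2 = 38 * 0.2864 = 10.88 MPa

10.88 MPa


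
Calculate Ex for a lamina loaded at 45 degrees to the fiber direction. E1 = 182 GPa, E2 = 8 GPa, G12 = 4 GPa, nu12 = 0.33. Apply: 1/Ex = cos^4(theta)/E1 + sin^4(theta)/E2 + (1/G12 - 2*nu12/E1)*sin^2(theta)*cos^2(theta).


cos^4(45) = 0.25, sin^4(45) = 0.25, sin^2(45)*cos^2(45) = 0.25
1/G12 - 2*nu12/E1 = 1/4 - 2*0.33/182 = 0.246374 GPa^-1
1/Ex = 0.25/182 + 0.25/8 + 0.246374*0.25 = 0.094217 GPa^-1
Ex = 10.61 GPa

10.61 GPa


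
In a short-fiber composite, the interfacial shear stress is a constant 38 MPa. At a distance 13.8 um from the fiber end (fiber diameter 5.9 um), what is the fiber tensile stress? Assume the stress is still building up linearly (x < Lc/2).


Force balance: sigma_f * (pi*d^2/4) = tau * (pi*d) * x  ->  sigma_f = 4 * tau * x / d
sigma_f = 4 * 38 * 13.8 / 5.9 = 355.5 MPa

355.5 MPa


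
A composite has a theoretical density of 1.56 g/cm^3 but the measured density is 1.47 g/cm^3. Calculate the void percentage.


Void% = (rho_theo - rho_actual)/rho_theo * 100 = (1.56 - 1.47)/1.56 * 100 = 5.77%

5.77%


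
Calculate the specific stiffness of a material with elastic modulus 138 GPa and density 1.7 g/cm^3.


Specific stiffness = E/rho = 138/1.7 = 81.2 GPa/(g/cm^3)

81.2 GPa/(g/cm^3)


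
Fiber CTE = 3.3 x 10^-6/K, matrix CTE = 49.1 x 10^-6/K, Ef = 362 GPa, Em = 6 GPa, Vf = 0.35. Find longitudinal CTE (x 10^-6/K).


E1 = Ef*Vf + Em*(1-Vf) = 130.6
alpha_1 = (alpha_f*Ef*Vf + alpha_m*Em*(1-Vf))/E1 = 4.67 x 10^-6/K

4.67 x 10^-6/K


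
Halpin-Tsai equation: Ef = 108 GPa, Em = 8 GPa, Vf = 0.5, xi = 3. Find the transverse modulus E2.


eta = (Ef/Em - 1)/(Ef/Em + xi) = (13.5 - 1)/(13.5 + 3) = 0.7576
E2 = Em*(1+xi*eta*Vf)/(1-eta*Vf) = 27.51 GPa

27.51 GPa


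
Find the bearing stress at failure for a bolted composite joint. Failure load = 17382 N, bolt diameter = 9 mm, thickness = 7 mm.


sigma_br = F/(d*h) = 17382/(9*7) = 275.9 MPa

275.9 MPa


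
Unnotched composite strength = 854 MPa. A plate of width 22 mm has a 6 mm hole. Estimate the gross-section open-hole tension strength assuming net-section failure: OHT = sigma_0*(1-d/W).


OHT = sigma_0*(1-d/W) = 854*(1-6/22) = 621.1 MPa

621.1 MPa


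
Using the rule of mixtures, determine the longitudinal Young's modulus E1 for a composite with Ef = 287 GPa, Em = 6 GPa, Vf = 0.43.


E1 = Ef*Vf + Em*(1-Vf) = 287*0.43 + 6*0.57 = 126.83 GPa

126.83 GPa


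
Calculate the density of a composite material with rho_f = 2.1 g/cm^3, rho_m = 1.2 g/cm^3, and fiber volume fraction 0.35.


rho_c = rho_f*Vf + rho_m*(1-Vf) = 2.1*0.35 + 1.2*0.65 = 1.515 g/cm^3

1.515 g/cm^3


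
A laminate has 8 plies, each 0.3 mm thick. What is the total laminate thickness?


h = n * t_ply = 8 * 0.3 = 2.4 mm

2.4 mm


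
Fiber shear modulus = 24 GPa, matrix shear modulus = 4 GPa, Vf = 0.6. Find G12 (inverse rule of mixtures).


1/G12 = Vf/Gf + (1-Vf)/Gm = 0.6/24 + 0.4/4
G12 = 8.0 GPa

8.0 GPa


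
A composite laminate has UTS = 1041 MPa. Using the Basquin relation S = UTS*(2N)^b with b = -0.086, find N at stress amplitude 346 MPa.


N = 0.5 * (S/UTS)^(1/b) = 0.5 * (346/1041)^(1/-0.086) = 182585.2584 cycles

182585.2584 cycles


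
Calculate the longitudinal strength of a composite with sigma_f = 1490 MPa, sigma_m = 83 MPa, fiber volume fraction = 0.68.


sigma_1 = sigma_f*Vf + sigma_m*(1-Vf) = 1490*0.68 + 83*0.32 = 1039.8 MPa

1039.8 MPa


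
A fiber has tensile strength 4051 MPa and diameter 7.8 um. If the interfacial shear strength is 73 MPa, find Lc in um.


Lc = sigma_f * d / (2 * tau_i) = 4051 * 7.8 / (2 * 73) = 216.4 um

216.4 um


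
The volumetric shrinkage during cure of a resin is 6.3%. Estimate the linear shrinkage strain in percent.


Linear shrinkage ≈ vol_shrink/3 = 6.3/3 = 2.1%

2.1%


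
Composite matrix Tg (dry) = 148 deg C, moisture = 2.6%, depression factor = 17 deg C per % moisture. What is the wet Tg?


Tg_wet = Tg_dry - k*moisture = 148 - 17*2.6 = 103.8 deg C

103.8 deg C


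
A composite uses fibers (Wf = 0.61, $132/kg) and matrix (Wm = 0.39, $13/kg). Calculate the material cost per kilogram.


Cost = cost_f*Wf + cost_m*Wm = 132*0.61 + 13*0.39 = $85.59/kg

$85.59/kg


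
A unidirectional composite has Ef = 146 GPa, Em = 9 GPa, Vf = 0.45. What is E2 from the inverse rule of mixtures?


1/E2 = Vf/Ef + (1-Vf)/Em = 0.45/146 + 0.55/9
E2 = 15.58 GPa

15.58 GPa


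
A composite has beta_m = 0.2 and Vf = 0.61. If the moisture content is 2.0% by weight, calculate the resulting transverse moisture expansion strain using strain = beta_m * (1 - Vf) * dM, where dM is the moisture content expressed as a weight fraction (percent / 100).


dM = 2.0/100 = 0.02
strain = beta_m * (1-Vf) * dM = 0.2 * 0.39 * 0.02 = 0.00156

0.00156


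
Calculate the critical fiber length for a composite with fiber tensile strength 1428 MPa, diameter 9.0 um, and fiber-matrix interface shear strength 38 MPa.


Lc = sigma_f * d / (2 * tau_i) = 1428 * 9.0 / (2 * 38) = 169.1 um

169.1 um


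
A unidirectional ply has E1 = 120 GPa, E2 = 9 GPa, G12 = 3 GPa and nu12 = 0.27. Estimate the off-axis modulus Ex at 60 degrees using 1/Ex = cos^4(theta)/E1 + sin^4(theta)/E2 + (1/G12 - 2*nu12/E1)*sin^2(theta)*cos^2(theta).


cos^4(60) = 0.0625, sin^4(60) = 0.5625, sin^2(60)*cos^2(60) = 0.1875
1/G12 - 2*nu12/E1 = 1/3 - 2*0.27/120 = 0.328833 GPa^-1
1/Ex = 0.0625/120 + 0.5625/9 + 0.328833*0.1875 = 0.1246771 GPa^-1
Ex = 8.02 GPa

8.02 GPa


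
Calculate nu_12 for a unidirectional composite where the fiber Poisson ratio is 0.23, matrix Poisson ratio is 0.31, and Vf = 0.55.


nu_12 = nu_f*Vf + nu_m*(1-Vf) = 0.23*0.55 + 0.31*0.45 = 0.266

0.266


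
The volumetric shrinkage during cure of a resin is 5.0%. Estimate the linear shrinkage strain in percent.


Linear shrinkage ≈ vol_shrink/3 = 5.0/3 = 1.667%

1.667%


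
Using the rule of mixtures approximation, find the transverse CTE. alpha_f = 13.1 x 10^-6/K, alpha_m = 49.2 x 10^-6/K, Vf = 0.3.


alpha_2 = alpha_f*Vf + alpha_m*(1-Vf) = 13.1*0.3 + 49.2*0.7 = 38.4 x 10^-6/K

38.4 x 10^-6/K


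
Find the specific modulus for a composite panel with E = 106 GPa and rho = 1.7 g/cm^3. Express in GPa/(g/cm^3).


Specific stiffness = E/rho = 106/1.7 = 62.4 GPa/(g/cm^3)

62.4 GPa/(g/cm^3)


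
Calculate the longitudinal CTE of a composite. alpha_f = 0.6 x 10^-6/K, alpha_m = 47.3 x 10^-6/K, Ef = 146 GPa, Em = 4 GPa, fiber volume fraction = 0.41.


E1 = Ef*Vf + Em*(1-Vf) = 62.22
alpha_1 = (alpha_f*Ef*Vf + alpha_m*Em*(1-Vf))/E1 = 2.37 x 10^-6/K

2.37 x 10^-6/K


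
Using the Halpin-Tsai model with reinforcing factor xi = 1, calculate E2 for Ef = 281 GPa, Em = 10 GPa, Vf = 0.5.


eta = (Ef/Em - 1)/(Ef/Em + xi) = (28.1 - 1)/(28.1 + 1) = 0.9313
E2 = Em*(1+xi*eta*Vf)/(1-eta*Vf) = 27.43 GPa

27.43 GPa


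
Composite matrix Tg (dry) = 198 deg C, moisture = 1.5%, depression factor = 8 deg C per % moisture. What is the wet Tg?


Tg_wet = Tg_dry - k*moisture = 198 - 8*1.5 = 186.0 deg C

186.0 deg C


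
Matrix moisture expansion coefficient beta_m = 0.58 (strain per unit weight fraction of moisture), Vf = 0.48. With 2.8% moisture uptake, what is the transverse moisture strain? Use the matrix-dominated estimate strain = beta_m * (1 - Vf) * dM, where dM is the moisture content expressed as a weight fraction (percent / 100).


dM = 2.8/100 = 0.028
strain = beta_m * (1-Vf) * dM = 0.58 * 0.52 * 0.028 = 0.0084448

0.0084448


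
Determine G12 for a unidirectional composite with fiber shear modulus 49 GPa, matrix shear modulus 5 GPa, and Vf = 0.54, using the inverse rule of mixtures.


1/G12 = Vf/Gf + (1-Vf)/Gm = 0.54/49 + 0.46/5
G12 = 9.71 GPa

9.71 GPa


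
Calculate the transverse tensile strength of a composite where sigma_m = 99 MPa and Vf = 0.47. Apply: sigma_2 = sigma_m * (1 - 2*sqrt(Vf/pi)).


factor = 1 - 2*sqrt(0.47/pi) = 0.2264
sigma_2 = 99 * 0.2264 = 22.42 MPa

22.42 MPa


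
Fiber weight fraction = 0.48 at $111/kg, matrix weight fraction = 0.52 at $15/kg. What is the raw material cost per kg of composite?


Cost = cost_f*Wf + cost_m*Wm = 111*0.48 + 15*0.52 = $61.08/kg

$61.08/kg


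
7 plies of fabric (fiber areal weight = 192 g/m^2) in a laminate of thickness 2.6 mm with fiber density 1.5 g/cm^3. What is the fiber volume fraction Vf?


Vf = n * FAW / (rho_f * h * 1000) = 7 * 192 / (1.5 * 2.6 * 1000) = 0.3446

0.3446


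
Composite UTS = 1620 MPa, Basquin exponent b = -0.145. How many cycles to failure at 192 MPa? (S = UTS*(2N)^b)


N = 0.5 * (S/UTS)^(1/b) = 0.5 * (192/1620)^(1/-0.145) = 1.2208e+06 cycles

1.2208e+06 cycles


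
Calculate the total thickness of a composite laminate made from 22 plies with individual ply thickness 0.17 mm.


h = n * t_ply = 22 * 0.17 = 3.74 mm

3.74 mm


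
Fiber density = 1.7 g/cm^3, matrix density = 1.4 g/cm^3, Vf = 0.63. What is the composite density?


rho_c = rho_f*Vf + rho_m*(1-Vf) = 1.7*0.63 + 1.4*0.37 = 1.589 g/cm^3

1.589 g/cm^3


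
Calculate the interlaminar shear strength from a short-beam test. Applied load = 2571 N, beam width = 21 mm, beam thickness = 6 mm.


ILSS = 3F/(4bh) = 3*2571/(4*21*6) = 15.3 MPa

15.3 MPa


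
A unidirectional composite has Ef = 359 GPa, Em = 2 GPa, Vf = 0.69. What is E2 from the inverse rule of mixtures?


1/E2 = Vf/Ef + (1-Vf)/Em = 0.69/359 + 0.31/2
E2 = 6.37 GPa

6.37 GPa


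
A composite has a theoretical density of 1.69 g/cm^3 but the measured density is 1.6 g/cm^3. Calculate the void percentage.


Void% = (rho_theo - rho_actual)/rho_theo * 100 = (1.69 - 1.6)/1.69 * 100 = 5.33%

5.33%


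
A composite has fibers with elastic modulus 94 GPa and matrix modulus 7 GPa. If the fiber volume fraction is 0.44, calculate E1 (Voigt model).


E1 = Ef*Vf + Em*(1-Vf) = 94*0.44 + 7*0.56 = 45.28 GPa

45.28 GPa


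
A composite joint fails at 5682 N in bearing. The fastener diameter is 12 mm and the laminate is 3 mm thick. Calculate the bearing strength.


sigma_br = F/(d*h) = 5682/(12*3) = 157.8 MPa

157.8 MPa


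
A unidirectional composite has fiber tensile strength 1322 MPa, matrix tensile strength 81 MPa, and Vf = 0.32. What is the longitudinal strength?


sigma_1 = sigma_f*Vf + sigma_m*(1-Vf) = 1322*0.32 + 81*0.68 = 478.1 MPa

478.1 MPa


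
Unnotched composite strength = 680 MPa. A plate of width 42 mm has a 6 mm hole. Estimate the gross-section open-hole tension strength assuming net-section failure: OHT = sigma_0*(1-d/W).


OHT = sigma_0*(1-d/W) = 680*(1-6/42) = 582.9 MPa

582.9 MPa


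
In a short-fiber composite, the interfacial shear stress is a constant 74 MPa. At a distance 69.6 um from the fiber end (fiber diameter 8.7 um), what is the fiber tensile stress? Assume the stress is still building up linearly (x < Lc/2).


Force balance: sigma_f * (pi*d^2/4) = tau * (pi*d) * x  ->  sigma_f = 4 * tau * x / d
sigma_f = 4 * 74 * 69.6 / 8.7 = 2368.0 MPa

2368.0 MPa


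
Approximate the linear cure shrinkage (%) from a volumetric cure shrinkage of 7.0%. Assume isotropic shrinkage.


Linear shrinkage ≈ vol_shrink/3 = 7.0/3 = 2.333%

2.333%


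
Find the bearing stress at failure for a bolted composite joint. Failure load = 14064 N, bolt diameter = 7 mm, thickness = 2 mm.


sigma_br = F/(d*h) = 14064/(7*2) = 1004.6 MPa

1004.6 MPa


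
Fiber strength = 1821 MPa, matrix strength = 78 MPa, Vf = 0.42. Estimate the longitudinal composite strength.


sigma_1 = sigma_f*Vf + sigma_m*(1-Vf) = 1821*0.42 + 78*0.58 = 810.1 MPa

810.1 MPa


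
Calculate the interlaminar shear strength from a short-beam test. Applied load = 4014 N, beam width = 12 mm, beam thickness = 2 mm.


ILSS = 3F/(4bh) = 3*4014/(4*12*2) = 125.44 MPa

125.44 MPa


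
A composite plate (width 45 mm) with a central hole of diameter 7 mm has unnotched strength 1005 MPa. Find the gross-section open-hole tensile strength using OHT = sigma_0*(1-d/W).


OHT = sigma_0*(1-d/W) = 1005*(1-7/45) = 848.7 MPa

848.7 MPa


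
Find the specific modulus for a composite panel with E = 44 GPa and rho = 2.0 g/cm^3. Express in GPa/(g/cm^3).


Specific stiffness = E/rho = 44/2.0 = 22.0 GPa/(g/cm^3)

22.0 GPa/(g/cm^3)


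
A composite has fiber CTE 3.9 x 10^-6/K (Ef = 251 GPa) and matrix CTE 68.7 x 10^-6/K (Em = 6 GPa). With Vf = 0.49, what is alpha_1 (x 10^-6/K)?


E1 = Ef*Vf + Em*(1-Vf) = 126.05
alpha_1 = (alpha_f*Ef*Vf + alpha_m*Em*(1-Vf))/E1 = 5.47 x 10^-6/K

5.47 x 10^-6/K


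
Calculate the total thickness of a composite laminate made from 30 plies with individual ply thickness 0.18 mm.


h = n * t_ply = 30 * 0.18 = 5.4 mm

5.4 mm


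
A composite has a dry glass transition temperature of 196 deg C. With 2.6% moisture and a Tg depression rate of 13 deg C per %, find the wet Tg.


Tg_wet = Tg_dry - k*moisture = 196 - 13*2.6 = 162.2 deg C

162.2 deg C


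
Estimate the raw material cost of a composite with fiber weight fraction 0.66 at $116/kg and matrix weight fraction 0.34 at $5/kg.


Cost = cost_f*Wf + cost_m*Wm = 116*0.66 + 5*0.34 = $78.26/kg

$78.26/kg


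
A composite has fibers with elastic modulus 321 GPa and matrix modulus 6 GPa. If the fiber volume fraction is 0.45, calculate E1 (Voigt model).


E1 = Ef*Vf + Em*(1-Vf) = 321*0.45 + 6*0.55 = 147.75 GPa

147.75 GPa


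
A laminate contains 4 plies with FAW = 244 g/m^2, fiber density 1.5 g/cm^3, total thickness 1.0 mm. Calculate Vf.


Vf = n * FAW / (rho_f * h * 1000) = 4 * 244 / (1.5 * 1.0 * 1000) = 0.6507

0.6507


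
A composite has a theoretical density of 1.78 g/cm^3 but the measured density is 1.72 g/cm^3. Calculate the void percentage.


Void% = (rho_theo - rho_actual)/rho_theo * 100 = (1.78 - 1.72)/1.78 * 100 = 3.37%

3.37%


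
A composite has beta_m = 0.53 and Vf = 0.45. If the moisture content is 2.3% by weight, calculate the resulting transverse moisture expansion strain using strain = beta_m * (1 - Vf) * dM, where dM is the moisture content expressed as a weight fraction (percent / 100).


dM = 2.3/100 = 0.023
strain = beta_m * (1-Vf) * dM = 0.53 * 0.55 * 0.023 = 0.0067045

0.0067045


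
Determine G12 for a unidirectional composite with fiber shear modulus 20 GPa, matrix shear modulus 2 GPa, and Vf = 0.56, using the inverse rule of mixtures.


1/G12 = Vf/Gf + (1-Vf)/Gm = 0.56/20 + 0.44/2
G12 = 4.03 GPa

4.03 GPa


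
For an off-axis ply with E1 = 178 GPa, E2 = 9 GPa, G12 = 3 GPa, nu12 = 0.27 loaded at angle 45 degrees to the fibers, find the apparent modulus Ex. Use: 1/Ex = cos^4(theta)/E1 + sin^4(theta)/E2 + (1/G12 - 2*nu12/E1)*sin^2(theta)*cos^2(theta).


cos^4(45) = 0.25, sin^4(45) = 0.25, sin^2(45)*cos^2(45) = 0.25
1/G12 - 2*nu12/E1 = 1/3 - 2*0.27/178 = 0.3303 GPa^-1
1/Ex = 0.25/178 + 0.25/9 + 0.3303*0.25 = 0.1117572 GPa^-1
Ex = 8.95 GPa

8.95 GPa


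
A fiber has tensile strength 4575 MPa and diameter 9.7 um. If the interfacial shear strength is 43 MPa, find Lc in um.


Lc = sigma_f * d / (2 * tau_i) = 4575 * 9.7 / (2 * 43) = 516.0 um

516.0 um


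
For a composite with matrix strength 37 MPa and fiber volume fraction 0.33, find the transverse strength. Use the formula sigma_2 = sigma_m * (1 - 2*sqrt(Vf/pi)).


factor = 1 - 2*sqrt(0.33/pi) = 0.3518
sigma_2 = 37 * 0.3518 = 13.02 MPa

13.02 MPa


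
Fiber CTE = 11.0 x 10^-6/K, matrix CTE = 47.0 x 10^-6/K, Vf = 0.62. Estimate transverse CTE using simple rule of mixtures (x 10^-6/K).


alpha_2 = alpha_f*Vf + alpha_m*(1-Vf) = 11.0*0.62 + 47.0*0.38 = 24.7 x 10^-6/K

24.7 x 10^-6/K


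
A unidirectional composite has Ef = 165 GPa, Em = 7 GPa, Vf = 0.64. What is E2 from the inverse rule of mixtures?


1/E2 = Vf/Ef + (1-Vf)/Em = 0.64/165 + 0.36/7
E2 = 18.08 GPa

18.08 GPa


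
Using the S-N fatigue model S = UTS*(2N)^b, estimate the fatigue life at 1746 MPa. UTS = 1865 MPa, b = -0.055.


N = 0.5 * (S/UTS)^(1/b) = 0.5 * (1746/1865)^(1/-0.055) = 1.6581 cycles

1.6581 cycles


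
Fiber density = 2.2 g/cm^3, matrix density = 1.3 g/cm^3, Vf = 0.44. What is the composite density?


rho_c = rho_f*Vf + rho_m*(1-Vf) = 2.2*0.44 + 1.3*0.56 = 1.696 g/cm^3

1.696 g/cm^3


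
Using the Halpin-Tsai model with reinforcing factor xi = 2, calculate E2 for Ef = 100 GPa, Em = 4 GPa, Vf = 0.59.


eta = (Ef/Em - 1)/(Ef/Em + xi) = (25.0 - 1)/(25.0 + 2) = 0.8889
E2 = Em*(1+xi*eta*Vf)/(1-eta*Vf) = 17.23 GPa

17.23 GPa


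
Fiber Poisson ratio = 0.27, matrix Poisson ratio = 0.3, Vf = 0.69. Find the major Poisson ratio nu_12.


nu_12 = nu_f*Vf + nu_m*(1-Vf) = 0.27*0.69 + 0.3*0.31 = 0.2793

0.2793


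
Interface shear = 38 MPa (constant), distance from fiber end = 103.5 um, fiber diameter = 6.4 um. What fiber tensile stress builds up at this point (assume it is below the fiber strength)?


Force balance: sigma_f * (pi*d^2/4) = tau * (pi*d) * x  ->  sigma_f = 4 * tau * x / d
sigma_f = 4 * 38 * 103.5 / 6.4 = 2458.1 MPa

2458.1 MPa


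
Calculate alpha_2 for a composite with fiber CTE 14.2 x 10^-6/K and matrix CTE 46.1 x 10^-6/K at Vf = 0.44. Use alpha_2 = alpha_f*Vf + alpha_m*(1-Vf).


alpha_2 = alpha_f*Vf + alpha_m*(1-Vf) = 14.2*0.44 + 46.1*0.56 = 32.1 x 10^-6/K

32.1 x 10^-6/K


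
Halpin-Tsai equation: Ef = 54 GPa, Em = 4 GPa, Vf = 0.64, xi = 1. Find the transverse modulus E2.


eta = (Ef/Em - 1)/(Ef/Em + xi) = (13.5 - 1)/(13.5 + 1) = 0.8621
E2 = Em*(1+xi*eta*Vf)/(1-eta*Vf) = 13.85 GPa

13.85 GPa


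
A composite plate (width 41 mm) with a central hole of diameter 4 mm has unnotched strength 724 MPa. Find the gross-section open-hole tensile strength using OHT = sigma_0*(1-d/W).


OHT = sigma_0*(1-d/W) = 724*(1-4/41) = 653.4 MPa

653.4 MPa


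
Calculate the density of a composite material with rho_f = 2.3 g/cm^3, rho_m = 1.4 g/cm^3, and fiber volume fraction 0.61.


rho_c = rho_f*Vf + rho_m*(1-Vf) = 2.3*0.61 + 1.4*0.39 = 1.949 g/cm^3

1.949 g/cm^3


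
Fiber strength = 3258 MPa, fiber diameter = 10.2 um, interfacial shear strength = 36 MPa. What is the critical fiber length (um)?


Lc = sigma_f * d / (2 * tau_i) = 3258 * 10.2 / (2 * 36) = 461.6 um

461.6 um


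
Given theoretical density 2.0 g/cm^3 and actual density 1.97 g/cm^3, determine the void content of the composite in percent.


Void% = (rho_theo - rho_actual)/rho_theo * 100 = (2.0 - 1.97)/2.0 * 100 = 1.5%

1.5%


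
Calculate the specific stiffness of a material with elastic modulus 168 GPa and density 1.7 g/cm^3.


Specific stiffness = E/rho = 168/1.7 = 98.8 GPa/(g/cm^3)

98.8 GPa/(g/cm^3)


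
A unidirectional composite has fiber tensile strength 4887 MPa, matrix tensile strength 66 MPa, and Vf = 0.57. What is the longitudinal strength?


sigma_1 = sigma_f*Vf + sigma_m*(1-Vf) = 4887*0.57 + 66*0.43 = 2814.0 MPa

2814.0 MPa


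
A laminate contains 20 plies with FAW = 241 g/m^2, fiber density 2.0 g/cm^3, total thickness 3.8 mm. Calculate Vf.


Vf = n * FAW / (rho_f * h * 1000) = 20 * 241 / (2.0 * 3.8 * 1000) = 0.6342

0.6342


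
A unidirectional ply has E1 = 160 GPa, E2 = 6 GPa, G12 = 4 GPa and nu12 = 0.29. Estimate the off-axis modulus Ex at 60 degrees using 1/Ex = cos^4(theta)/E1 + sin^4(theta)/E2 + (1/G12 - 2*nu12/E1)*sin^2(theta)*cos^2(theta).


cos^4(60) = 0.0625, sin^4(60) = 0.5625, sin^2(60)*cos^2(60) = 0.1875
1/G12 - 2*nu12/E1 = 1/4 - 2*0.29/160 = 0.246375 GPa^-1
1/Ex = 0.0625/160 + 0.5625/6 + 0.246375*0.1875 = 0.1403359 GPa^-1
Ex = 7.13 GPa

7.13 GPa
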